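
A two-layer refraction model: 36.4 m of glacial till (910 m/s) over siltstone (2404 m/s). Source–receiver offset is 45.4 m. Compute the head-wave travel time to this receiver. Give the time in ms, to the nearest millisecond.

93 ms

t = x/V₂ + 2h·√(V₂²−V₁²)/(V₁V₂).
√(V₂²−V₁²) = √(2404²−910²) = 2225.1 m/s; delay term = 2·36.4·2225.1/(910·2404) = 0.07405 s.
t = 45.4/2404 + 0.07405 = 0.09293 s.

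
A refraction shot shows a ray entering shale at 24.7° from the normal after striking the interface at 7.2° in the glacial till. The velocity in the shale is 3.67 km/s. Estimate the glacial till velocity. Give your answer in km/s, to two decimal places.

Snell's law: sin 7.2°/V₁ = sin 24.7°/V₂.
V₁ = V₂·sin 7.2°/sin 24.7° = 3.67 × 0.2999 = 1.10 km/s.

1.10 km/s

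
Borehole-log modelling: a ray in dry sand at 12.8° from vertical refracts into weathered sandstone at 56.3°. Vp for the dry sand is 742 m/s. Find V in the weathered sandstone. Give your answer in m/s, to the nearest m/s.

sin 12.8° = 0.2215; sin 56.3° = 0.8320.
V₂ = V₁·(sin θ₂/sin θ₁) = 742·(0.8320/0.2215) = 2786.34 m/s.

2786 m/s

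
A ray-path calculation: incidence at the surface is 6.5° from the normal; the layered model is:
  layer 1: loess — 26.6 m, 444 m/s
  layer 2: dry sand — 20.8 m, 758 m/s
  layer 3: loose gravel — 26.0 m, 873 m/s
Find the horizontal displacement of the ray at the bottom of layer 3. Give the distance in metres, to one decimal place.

13.1 m

Ray parameter p = sin 6.5° / 444 m/s = 2.5496e-04 s/m.
Layer 1: θ = 6.50°; offset = 26.6·tan 6.50° = 3.031 m.
Layer 2: sin θ = p·758 = 0.1933 → θ = 11.14°; offset = 20.8·tan 11.14° = 4.097 m.
Layer 3: sin θ = p·873 = 0.2226 → θ = 12.86°; offset = 26.0·tan 12.86° = 5.936 m.
Summing the layer offsets gives 13.064 m.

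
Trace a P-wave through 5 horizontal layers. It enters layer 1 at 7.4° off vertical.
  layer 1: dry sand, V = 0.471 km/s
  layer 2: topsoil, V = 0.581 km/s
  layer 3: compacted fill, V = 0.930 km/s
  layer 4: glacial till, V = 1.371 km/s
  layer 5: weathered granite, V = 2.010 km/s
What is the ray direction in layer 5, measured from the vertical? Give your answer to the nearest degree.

Ray parameter p = sin 7.4° / 0.471 = 2.7345e-01 s/km.
sin θ_5 = p·V_5 = 2.7345e-01 × 2.010 = 0.5496.
θ_5 = 33.34° from the vertical.

33°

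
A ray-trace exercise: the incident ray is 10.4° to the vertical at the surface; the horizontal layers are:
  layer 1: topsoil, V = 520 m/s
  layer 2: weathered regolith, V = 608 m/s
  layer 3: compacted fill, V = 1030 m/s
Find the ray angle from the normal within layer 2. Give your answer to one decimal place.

12.2°

Ray parameter p = sin 10.4° / 520 = 3.4715e-04 s/m.
sin θ_2 = p·V_2 = 3.4715e-04 × 608 = 0.2111.
θ_2 = arcsin 0.2111 = 12.18°.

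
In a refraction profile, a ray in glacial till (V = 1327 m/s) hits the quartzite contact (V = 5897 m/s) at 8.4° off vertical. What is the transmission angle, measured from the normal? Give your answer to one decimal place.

Snell's law: sin θ₂ = (V₂/V₁)·sin θ₁ = (5897/1327)·sin 8.4° = 0.6492.
θ₂ = arcsin 0.6492 = 40.48° from the normal.

40.5°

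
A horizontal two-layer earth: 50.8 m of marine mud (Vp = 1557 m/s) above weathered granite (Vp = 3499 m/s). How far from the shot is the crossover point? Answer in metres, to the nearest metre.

x_cross = 2h·√((V₂+V₁)/(V₂−V₁)).
(V₂+V₁)/(V₂−V₁) = (3499+1557)/(3499−1557) = 2.6035; √ = 1.6135.
x_cross = 2·50.8·1.6135 = 163.94 m.

164 m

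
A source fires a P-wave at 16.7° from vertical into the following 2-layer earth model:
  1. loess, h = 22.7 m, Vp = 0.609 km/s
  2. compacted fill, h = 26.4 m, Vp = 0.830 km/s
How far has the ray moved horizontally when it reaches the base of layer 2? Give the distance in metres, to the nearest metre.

18 m

Apply Snell's law at each interface; in layer i the horizontal offset is hᵢ·tan θᵢ.
Layer 1: θ = 16.70°; offset = 22.7·tan 16.70° = 6.810 m.
Layer 2: sin θ = 0.830·sin 16.7°/0.609 = 0.3916, θ = 23.06°; offset = 26.4·tan 23.06° = 11.237 m.
Σ offsets = 18.047 m.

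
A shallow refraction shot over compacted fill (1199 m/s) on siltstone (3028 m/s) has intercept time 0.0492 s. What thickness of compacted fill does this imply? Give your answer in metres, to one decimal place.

θ_c = arcsin(1199/3028) = 23.33°; cos θ_c = 0.9183.
tᵢ = 2h cos θ_c/V₁ ⇒ h = tᵢ·V₁/(2 cos θ_c) = 0.0492·1199/(2·0.9183) = 32.12 m.

32.1 m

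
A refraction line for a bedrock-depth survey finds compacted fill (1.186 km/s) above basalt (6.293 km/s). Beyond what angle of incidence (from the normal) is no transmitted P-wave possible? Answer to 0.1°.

At critical incidence the refracted ray runs along the interface (θ₂ = 90°), so sin θ_c = V₁/V₂.
θ_c = arcsin(1.186/6.293) = arcsin 0.1885 = 10.86°.

10.9°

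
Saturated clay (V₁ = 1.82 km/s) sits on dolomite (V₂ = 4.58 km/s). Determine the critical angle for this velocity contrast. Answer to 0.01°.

At critical incidence the refracted ray runs along the interface (θ₂ = 90°), so sin θ_c = V₁/V₂.
θ_c = arcsin(1.82/4.58) = arcsin 0.3974 = 23.41°.

23.41°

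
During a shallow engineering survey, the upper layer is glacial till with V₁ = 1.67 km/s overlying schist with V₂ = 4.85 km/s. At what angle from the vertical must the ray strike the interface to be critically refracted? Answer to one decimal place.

20.1°

At critical incidence the refracted ray runs along the interface (θ₂ = 90°), so sin θ_c = V₁/V₂.
θ_c = arcsin(1.67/4.85) = arcsin 0.3443 = 20.14°.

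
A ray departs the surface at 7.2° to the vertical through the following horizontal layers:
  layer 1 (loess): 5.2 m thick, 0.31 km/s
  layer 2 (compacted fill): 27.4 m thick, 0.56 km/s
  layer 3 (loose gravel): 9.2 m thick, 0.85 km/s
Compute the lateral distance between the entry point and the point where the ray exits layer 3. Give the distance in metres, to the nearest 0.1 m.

Ray parameter p = sin 7.2° / 0.31 km/s = 4.0430e-01 s/km.
Layer 1: θ = 7.20°; offset = 5.2·tan 7.20° = 0.657 m.
Layer 2: sin θ = p·0.56 = 0.2264 → θ = 13.09°; offset = 27.4·tan 13.09° = 6.369 m.
Layer 3: sin θ = p·0.85 = 0.3437 → θ = 20.10°; offset = 9.2·tan 20.10° = 3.367 m.
Total horizontal offset = 10.393 m.

10.4 m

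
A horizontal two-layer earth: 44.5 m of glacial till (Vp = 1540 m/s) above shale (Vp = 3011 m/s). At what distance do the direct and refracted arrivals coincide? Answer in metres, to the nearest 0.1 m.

156.5 m

x_cross = 2h·√((V₂+V₁)/(V₂−V₁)).
(V₂+V₁)/(V₂−V₁) = (3011+1540)/(3011−1540) = 3.0938; √ = 1.7589.
x_cross = 2·44.5·1.7589 = 156.54 m.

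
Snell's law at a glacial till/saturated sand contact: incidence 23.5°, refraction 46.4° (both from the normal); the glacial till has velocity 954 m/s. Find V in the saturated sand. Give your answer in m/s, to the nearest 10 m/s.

sin 23.5° = 0.3987; sin 46.4° = 0.7242.
V₂ = V₁·(sin θ₂/sin θ₁) = 954·(0.7242/0.3987) = 1732.57 m/s.

1730 m/s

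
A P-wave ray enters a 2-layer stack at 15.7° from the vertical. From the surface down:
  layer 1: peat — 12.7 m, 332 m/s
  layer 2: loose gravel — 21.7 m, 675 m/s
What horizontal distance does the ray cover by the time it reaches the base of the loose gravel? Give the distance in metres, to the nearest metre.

18 m

Apply Snell's law at each interface; in layer i the horizontal offset is hᵢ·tan θᵢ.
Layer 1: θ = 15.70°; offset = 12.7·tan 15.70° = 3.570 m.
Layer 2: sin θ = 675·sin 15.7°/332 = 0.5502, θ = 33.38°; offset = 21.7·tan 33.38° = 14.297 m.
Total horizontal offset = 17.867 m.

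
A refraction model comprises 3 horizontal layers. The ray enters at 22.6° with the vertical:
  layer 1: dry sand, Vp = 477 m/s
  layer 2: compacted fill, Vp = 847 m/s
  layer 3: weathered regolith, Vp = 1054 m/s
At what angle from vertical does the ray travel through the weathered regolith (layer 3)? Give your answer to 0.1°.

Snell's law across each interface conserves sin θ / V, so sin θ_3 = V_3·sin θ₁/V₁.
sin θ_3 = 1054 × sin 22.6° / 477 = 0.8492.
θ_3 = 58.12° from the vertical.

58.1°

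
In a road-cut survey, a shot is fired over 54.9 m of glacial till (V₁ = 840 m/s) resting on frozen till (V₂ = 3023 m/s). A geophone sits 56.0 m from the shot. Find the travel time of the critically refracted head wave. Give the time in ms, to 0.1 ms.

144.1 ms

t = x/V₂ + 2h·√(V₂²−V₁²)/(V₁V₂).
√(V₂²−V₁²) = √(3023²−840²) = 2904.0 m/s; delay term = 2·54.9·2904.0/(840·3023) = 0.12557 s.
t = 56.0/3023 + 0.12557 = 0.14409 s.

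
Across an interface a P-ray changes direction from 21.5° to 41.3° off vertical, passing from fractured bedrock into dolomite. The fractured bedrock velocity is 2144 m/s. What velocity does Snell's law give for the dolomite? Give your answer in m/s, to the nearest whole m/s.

sin 21.5° = 0.3665; sin 41.3° = 0.6600.
V₂ = V₁·(sin θ₂/sin θ₁) = 2144·(0.6600/0.3665) = 3860.95 m/s.

3861 m/s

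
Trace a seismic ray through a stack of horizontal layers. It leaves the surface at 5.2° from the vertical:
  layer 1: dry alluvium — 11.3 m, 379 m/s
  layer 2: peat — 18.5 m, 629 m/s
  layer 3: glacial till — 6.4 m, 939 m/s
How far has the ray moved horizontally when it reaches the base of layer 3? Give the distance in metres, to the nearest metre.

5 m

Apply Snell's law at each interface; in layer i the horizontal offset is hᵢ·tan θᵢ.
Layer 1: θ = 5.20°; offset = 11.3·tan 5.20° = 1.028 m.
Layer 2: sin θ = 629·sin 5.2°/379 = 0.1504, θ = 8.65°; offset = 18.5·tan 8.65° = 2.815 m.
Layer 3: sin θ = 939·sin 5.2°/379 = 0.2245, θ = 12.98°; offset = 6.4·tan 12.98° = 1.475 m.
Σ offsets = 5.318 m.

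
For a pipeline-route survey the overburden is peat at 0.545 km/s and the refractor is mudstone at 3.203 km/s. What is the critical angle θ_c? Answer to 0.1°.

9.8°

At critical incidence the refracted ray runs along the interface (θ₂ = 90°), so sin θ_c = V₁/V₂.
θ_c = arcsin(0.545/3.203) = arcsin 0.1702 = 9.80°.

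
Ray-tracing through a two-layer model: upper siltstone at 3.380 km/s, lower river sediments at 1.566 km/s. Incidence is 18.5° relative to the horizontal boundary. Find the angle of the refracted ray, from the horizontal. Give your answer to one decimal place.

Convert to the normal: θ₁ = 90° − 18.5° = 71.5°.
sin θ₁/V₁ = sin θ₂/V₂ ⇒ sin θ₂ = 1.566·sin 71.5°/3.380 = 1.566·0.9483/3.380 = 0.4394.
θ₂ = arcsin 0.4394 = 26.06° from the normal.
From the interface: 90° − 26.06° = 63.94°.

63.9°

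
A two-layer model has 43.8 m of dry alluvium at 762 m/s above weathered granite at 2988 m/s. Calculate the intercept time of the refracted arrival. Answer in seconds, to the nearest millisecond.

θ_c = arcsin(V₁/V₂) = arcsin(762/2988) = 14.77°; cos θ_c = 0.9669.
tᵢ = 2h·cos θ_c / V₁ = 2·43.8·0.9669 / 762 = 0.11116 s.

0.111 s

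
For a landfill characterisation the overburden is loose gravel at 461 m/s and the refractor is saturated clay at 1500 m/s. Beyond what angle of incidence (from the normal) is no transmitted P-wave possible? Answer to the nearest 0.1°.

17.9°

At critical incidence the refracted ray runs along the interface (θ₂ = 90°), so sin θ_c = V₁/V₂.
θ_c = arcsin(461/1500) = arcsin 0.3073 = 17.90°.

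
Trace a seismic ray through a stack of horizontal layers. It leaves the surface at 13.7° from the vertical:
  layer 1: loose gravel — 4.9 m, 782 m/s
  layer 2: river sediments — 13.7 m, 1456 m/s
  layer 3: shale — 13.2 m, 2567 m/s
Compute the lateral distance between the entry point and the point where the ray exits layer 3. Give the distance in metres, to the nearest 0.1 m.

Apply Snell's law at each interface; in layer i the horizontal offset is hᵢ·tan θᵢ.
Layer 1: θ = 13.70°; offset = 4.9·tan 13.70° = 1.194 m.
Layer 2: sin θ = 1456·sin 13.7°/782 = 0.4410, θ = 26.17°; offset = 13.7·tan 26.17° = 6.731 m.
Layer 3: sin θ = 2567·sin 13.7°/782 = 0.7774, θ = 51.03°; offset = 13.2·tan 51.03° = 16.317 m.
Σ offsets = 24.242 m.

24.2 m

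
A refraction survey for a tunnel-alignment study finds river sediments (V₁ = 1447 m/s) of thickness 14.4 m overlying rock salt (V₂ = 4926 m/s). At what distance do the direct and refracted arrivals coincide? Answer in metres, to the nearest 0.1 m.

39.0 m

θ_c = arcsin(1447/4926) = 17.08°, so cos θ_c = 0.9559 and tᵢ = 2h cos θ_c/V₁ = 0.0190 s.
At crossover x/V₁ = x/V₂ + tᵢ ⇒ x = tᵢ/(1/V₁ − 1/V₂) = 0.01903/(6.9109e-04 − 2.0300e-04) = 38.98 m.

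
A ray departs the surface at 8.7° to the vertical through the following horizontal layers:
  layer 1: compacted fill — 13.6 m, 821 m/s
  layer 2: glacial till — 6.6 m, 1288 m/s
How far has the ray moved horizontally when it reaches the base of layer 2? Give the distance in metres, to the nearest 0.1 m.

3.7 m

Apply Snell's law at each interface; in layer i the horizontal offset is hᵢ·tan θᵢ.
Layer 1: θ = 8.70°; offset = 13.6·tan 8.70° = 2.081 m.
Layer 2: sin θ = 1288·sin 8.7°/821 = 0.2373, θ = 13.73°; offset = 6.6·tan 13.73° = 1.612 m.
Summing the layer offsets gives 3.693 m.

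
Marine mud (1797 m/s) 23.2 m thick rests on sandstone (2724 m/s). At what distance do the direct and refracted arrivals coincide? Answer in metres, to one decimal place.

102.5 m

θ_c = arcsin(1797/2724) = 41.28°, so cos θ_c = 0.7515 and tᵢ = 2h cos θ_c/V₁ = 0.0194 s.
At crossover x/V₁ = x/V₂ + tᵢ ⇒ x = tᵢ/(1/V₁ − 1/V₂) = 0.01941/(5.5648e-04 − 3.6711e-04) = 102.47 m.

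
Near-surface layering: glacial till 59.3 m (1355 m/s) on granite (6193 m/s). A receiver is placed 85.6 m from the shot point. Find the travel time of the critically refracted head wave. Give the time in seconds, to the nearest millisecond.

t = x/V₂ + 2h·√(V₂²−V₁²)/(V₁V₂).
√(V₂²−V₁²) = √(6193²−1355²) = 6042.9 m/s; delay term = 2·59.3·6042.9/(1355·6193) = 0.08541 s.
t = 85.6/6193 + 0.08541 = 0.09923 s.

0.099 s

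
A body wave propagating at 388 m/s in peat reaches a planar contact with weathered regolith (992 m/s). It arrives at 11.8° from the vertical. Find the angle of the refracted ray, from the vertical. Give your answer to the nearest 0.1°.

31.5°

Snell's law: sin θ₂ = (V₂/V₁)·sin θ₁ = (992/388)·sin 11.8° = 0.5228.
θ₂ = arcsin 0.5228 = 31.52° from the normal.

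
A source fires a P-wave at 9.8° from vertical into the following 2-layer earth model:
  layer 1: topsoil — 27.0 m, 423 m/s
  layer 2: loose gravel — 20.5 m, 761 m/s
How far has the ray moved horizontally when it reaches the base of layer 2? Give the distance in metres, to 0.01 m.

Apply Snell's law at each interface; in layer i the horizontal offset is hᵢ·tan θᵢ.
Layer 1: θ = 9.80°; offset = 27.0·tan 9.80° = 4.6637 m.
Layer 2: sin θ = 761·sin 9.8°/423 = 0.3062, θ = 17.83°; offset = 20.5·tan 17.83° = 6.5942 m.
Summing the layer offsets gives 11.2579 m.

11.26 m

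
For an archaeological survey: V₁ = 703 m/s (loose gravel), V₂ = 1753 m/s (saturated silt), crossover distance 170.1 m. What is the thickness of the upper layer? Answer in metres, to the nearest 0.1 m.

x_cross = 2h·√((V₂+V₁)/(V₂−V₁)) → h = x_cross / (2·√((V₂+V₁)/(V₂−V₁))).
√((V₂+V₁)/(V₂−V₁)) = √((1753+703)/(1753−703)) = 1.5294.
h = 170.1 / (2·1.5294) = 55.61 m.

55.6 m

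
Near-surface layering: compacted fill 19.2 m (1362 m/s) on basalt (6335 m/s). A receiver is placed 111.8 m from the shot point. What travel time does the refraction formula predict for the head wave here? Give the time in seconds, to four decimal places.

t = x/V₂ + 2h·√(V₂²−V₁²)/(V₁V₂).
√(V₂²−V₁²) = √(6335²−1362²) = 6186.9 m/s; delay term = 2·19.2·6186.9/(1362·6335) = 0.02753 s.
t = 111.8/6335 + 0.02753 = 0.04518 s.

0.0452 s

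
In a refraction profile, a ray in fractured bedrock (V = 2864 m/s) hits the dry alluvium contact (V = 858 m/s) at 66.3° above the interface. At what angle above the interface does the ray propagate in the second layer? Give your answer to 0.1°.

83.1°

Convert to the normal: θ₁ = 90° − 66.3° = 23.7°.
sin θ₁/V₁ = sin θ₂/V₂ ⇒ sin θ₂ = 858·sin 23.7°/2864 = 858·0.4019/2864 = 0.1204.
θ₂ = arcsin 0.1204 = 6.92° from the normal.
From the interface: 90° − 6.92° = 83.08°.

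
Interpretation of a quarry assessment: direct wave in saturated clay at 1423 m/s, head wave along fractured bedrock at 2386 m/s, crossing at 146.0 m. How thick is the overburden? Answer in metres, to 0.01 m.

36.71 m

x_cross = 2h·√((V₂+V₁)/(V₂−V₁)) → h = x_cross / (2·√((V₂+V₁)/(V₂−V₁))).
√((V₂+V₁)/(V₂−V₁)) = √((2386+1423)/(2386−1423)) = 1.9888.
h = 146.0 / (2·1.9888) = 36.71 m.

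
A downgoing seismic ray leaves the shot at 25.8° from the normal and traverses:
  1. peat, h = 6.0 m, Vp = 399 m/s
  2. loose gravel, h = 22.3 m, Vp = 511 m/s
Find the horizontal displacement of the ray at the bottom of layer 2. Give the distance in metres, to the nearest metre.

Ray parameter p = sin 25.8° / 399 m/s = 1.0908e-03 s/m.
Layer 1: θ = 25.80°; offset = 6.0·tan 25.80° = 2.901 m.
Layer 2: sin θ = p·511 = 0.5574 → θ = 33.88°; offset = 22.3·tan 33.88° = 14.972 m.
Total horizontal offset = 17.872 m.

18 m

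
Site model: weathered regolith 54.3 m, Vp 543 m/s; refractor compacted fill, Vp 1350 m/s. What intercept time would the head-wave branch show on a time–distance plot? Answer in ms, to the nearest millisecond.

183 ms

tᵢ = 2h·√(V₂²−V₁²)/(V₁V₂).
√(V₂²−V₁²) = √(1350²−543²) = 1236.0 m/s.
tᵢ = 2·54.3·1236.0/(543·1350) = 0.18311 s.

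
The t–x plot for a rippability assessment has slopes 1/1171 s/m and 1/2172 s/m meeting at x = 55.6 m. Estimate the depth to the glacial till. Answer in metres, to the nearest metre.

15 m

x_cross = 2h·√((V₂+V₁)/(V₂−V₁)) → h = x_cross / (2·√((V₂+V₁)/(V₂−V₁))).
√((V₂+V₁)/(V₂−V₁)) = √((2172+1171)/(2172−1171)) = 1.8275.
h = 55.6 / (2·1.8275) = 15.21 m.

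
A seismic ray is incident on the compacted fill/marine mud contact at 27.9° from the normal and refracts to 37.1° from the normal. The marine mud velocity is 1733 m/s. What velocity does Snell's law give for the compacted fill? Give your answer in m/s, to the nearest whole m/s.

1344 m/s

Snell's law: sin 27.9°/V₁ = sin 37.1°/V₂.
V₁ = V₂·sin 27.9°/sin 37.1° = 1733 × 0.7757 = 1344.35 m/s.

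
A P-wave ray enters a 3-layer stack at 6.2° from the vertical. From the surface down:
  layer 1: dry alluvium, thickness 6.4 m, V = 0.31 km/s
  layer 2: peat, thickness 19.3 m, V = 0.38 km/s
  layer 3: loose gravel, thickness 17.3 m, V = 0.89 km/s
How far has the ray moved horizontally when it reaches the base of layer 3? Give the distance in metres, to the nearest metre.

Ray parameter p = sin 6.2° / 0.31 km/s = 3.4839e-01 s/km.
Layer 1: θ = 6.20°; offset = 6.4·tan 6.20° = 0.695 m.
Layer 2: sin θ = p·0.38 = 0.1324 → θ = 7.61°; offset = 19.3·tan 7.61° = 2.578 m.
Layer 3: sin θ = p·0.89 = 0.3101 → θ = 18.06°; offset = 17.3·tan 18.06° = 5.642 m.
Total horizontal offset = 8.915 m.

9 m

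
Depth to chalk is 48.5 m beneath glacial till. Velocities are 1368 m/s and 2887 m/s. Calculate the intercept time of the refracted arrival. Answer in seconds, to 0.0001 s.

tᵢ = 2h·√(V₂²−V₁²)/(V₁V₂).
√(V₂²−V₁²) = √(2887²−1368²) = 2542.3 m/s.
tᵢ = 2·48.5·2542.3/(1368·2887) = 0.06244 s.

0.0624 s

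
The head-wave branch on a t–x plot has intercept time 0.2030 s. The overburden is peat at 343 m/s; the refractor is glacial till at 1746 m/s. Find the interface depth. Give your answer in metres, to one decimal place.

35.5 m

h = tᵢ·V₁·V₂ / (2·√(V₂²−V₁²)).
√(V₂²−V₁²) = √(1746² − 343²) = 1712.0 m/s.
h = 0.203 s × 343 × 1746 / (2 × 1712.0) = 35.51 m.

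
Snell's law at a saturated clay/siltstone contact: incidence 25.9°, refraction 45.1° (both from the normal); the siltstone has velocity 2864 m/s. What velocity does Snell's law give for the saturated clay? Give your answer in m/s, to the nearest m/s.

1766 m/s

sin 25.9° = 0.4368; sin 45.1° = 0.7083.
V₁ = V₂·(sin θ₁/sin θ₂) = 2864·(0.4368/0.7083) = 1766.10 m/s.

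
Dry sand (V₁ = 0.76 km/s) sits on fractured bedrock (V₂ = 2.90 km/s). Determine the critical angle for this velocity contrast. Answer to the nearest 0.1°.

15.2°

Critical incidence: sin θ_c = V₁/V₂ = 0.76/2.90 = 0.2621.
θ_c = arcsin 0.2621 = 15.19°.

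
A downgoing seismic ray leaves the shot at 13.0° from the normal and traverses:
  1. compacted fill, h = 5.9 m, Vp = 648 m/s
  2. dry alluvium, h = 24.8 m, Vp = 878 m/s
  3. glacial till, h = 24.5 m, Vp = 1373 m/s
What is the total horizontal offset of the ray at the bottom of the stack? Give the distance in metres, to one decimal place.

22.6 m

Apply Snell's law at each interface; in layer i the horizontal offset is hᵢ·tan θᵢ.
Layer 1: θ = 13.00°; offset = 5.9·tan 13.00° = 1.362 m.
Layer 2: sin θ = 878·sin 13.0°/648 = 0.3048, θ = 17.75°; offset = 24.8·tan 17.75° = 7.937 m.
Layer 3: sin θ = 1373·sin 13.0°/648 = 0.4766, θ = 28.47°; offset = 24.5·tan 28.47° = 13.283 m.
Total horizontal offset = 22.582 m.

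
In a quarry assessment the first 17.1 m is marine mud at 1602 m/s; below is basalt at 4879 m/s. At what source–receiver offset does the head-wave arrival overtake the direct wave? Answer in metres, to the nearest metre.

48 m

θ_c = arcsin(1602/4879) = 19.17°, so cos θ_c = 0.9446 and tᵢ = 2h cos θ_c/V₁ = 0.0202 s.
At crossover x/V₁ = x/V₂ + tᵢ ⇒ x = tᵢ/(1/V₁ − 1/V₂) = 0.02016/(6.2422e-04 − 2.0496e-04) = 48.10 m.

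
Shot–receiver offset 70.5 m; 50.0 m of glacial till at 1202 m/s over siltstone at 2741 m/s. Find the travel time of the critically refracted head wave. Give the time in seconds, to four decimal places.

t = x/V₂ + 2h·√(V₂²−V₁²)/(V₁V₂).
√(V₂²−V₁²) = √(2741²−1202²) = 2463.4 m/s; delay term = 2·50.0·2463.4/(1202·2741) = 0.07477 s.
t = 70.5/2741 + 0.07477 = 0.10049 s.

0.1005 s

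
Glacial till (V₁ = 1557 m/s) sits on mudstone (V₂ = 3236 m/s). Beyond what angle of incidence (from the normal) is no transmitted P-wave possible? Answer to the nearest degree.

29°

At critical incidence the refracted ray runs along the interface (θ₂ = 90°), so sin θ_c = V₁/V₂.
θ_c = arcsin(1557/3236) = arcsin 0.4811 = 28.76°.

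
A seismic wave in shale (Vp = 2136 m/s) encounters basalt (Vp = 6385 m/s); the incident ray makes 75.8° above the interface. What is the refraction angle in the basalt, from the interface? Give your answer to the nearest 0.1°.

Angle from the normal: 90° − 75.8° = 14.2°.
sin θ₁/V₁ = sin θ₂/V₂ ⇒ sin θ₂ = 6385·sin 14.2°/2136 = 6385·0.2453/2136 = 0.7333.
θ₂ = arcsin 0.7333 = 47.16° from the normal.
From the interface: 90° − 47.16° = 42.84°.

42.8°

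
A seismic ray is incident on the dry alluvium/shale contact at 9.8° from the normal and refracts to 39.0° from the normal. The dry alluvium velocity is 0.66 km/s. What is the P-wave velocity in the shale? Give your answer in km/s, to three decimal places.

2.440 km/s

sin 9.8° = 0.1702; sin 39.0° = 0.6293.
V₂ = V₁·(sin θ₂/sin θ₁) = 0.66·(0.6293/0.1702) = 2.440 km/s.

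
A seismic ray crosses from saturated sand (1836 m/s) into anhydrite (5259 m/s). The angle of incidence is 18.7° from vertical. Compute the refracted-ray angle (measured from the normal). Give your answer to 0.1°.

Snell's law: sin θ₂ = (V₂/V₁)·sin θ₁ = (5259/1836)·sin 18.7° = 0.9184.
θ₂ = sin⁻¹(0.9184) = 66.69° (from vertical).

66.7°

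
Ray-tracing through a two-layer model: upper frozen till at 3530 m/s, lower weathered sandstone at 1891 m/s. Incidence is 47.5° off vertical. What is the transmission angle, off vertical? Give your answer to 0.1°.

23.3°

Snell's law: sin θ₂ = (V₂/V₁)·sin θ₁ = (1891/3530)·sin 47.5° = 0.3950.
θ₂ = arcsin 0.3950 = 23.26° from the normal.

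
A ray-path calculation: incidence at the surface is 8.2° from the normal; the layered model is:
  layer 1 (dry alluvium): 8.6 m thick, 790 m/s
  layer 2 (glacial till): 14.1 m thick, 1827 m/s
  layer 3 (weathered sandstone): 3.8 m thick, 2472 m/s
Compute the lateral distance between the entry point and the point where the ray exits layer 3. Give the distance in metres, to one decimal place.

Ray parameter p = sin 8.2° / 790 m/s = 1.8054e-04 s/m.
Layer 1: θ = 8.20°; offset = 8.6·tan 8.20° = 1.239 m.
Layer 2: sin θ = p·1827 = 0.3299 → θ = 19.26°; offset = 14.1·tan 19.26° = 4.927 m.
Layer 3: sin θ = p·2472 = 0.4463 → θ = 26.51°; offset = 3.8·tan 26.51° = 1.895 m.
Σ offsets = 8.061 m.

8.1 m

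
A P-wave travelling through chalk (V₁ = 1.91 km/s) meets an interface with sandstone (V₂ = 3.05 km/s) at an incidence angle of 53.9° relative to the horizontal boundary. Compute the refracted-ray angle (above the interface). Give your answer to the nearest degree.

20°

Angle from the normal: 90° − 53.9° = 36.1°.
sin θ₁/V₁ = sin θ₂/V₂ ⇒ sin θ₂ = 3.05·sin 36.1°/1.91 = 3.05·0.5892/1.91 = 0.9409.
θ₂ = sin⁻¹(0.9409) = 70.20° (from vertical).
From the interface: 90° − 70.20° = 19.80°.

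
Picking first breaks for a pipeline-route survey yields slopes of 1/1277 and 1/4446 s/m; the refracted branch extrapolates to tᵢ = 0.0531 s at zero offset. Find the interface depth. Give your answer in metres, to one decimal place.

h = tᵢ·V₁·V₂ / (2·√(V₂²−V₁²)).
√(V₂²−V₁²) = √(4446² − 1277²) = 4258.7 m/s.
h = 0.0531 s × 1277 × 4446 / (2 × 4258.7) = 35.40 m.

35.4 m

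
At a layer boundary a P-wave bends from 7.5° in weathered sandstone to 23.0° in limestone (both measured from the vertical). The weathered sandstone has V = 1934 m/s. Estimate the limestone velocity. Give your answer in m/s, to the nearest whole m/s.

sin 7.5° = 0.1305; sin 23.0° = 0.3907.
V₂ = V₁·(sin θ₂/sin θ₁) = 1934·(0.3907/0.1305) = 5789.44 m/s.

5789 m/s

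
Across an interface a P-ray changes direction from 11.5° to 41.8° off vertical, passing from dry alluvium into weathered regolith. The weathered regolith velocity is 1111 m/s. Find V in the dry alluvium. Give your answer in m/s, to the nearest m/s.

332 m/s

sin 11.5° = 0.1994; sin 41.8° = 0.6665.
V₁ = V₂·(sin θ₁/sin θ₂) = 1111·(0.1994/0.6665) = 332.31 m/s.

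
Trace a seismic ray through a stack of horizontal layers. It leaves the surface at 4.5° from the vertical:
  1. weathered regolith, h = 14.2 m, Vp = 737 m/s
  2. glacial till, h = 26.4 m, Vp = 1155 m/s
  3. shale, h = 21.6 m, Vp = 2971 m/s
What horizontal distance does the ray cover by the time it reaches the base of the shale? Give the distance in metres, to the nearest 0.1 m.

Ray parameter p = sin 4.5° / 737 m/s = 1.0646e-04 s/m.
Layer 1: θ = 4.50°; offset = 14.2·tan 4.50° = 1.118 m.
Layer 2: sin θ = p·1155 = 0.1230 → θ = 7.06°; offset = 26.4·tan 7.06° = 3.271 m.
Layer 3: sin θ = p·2971 = 0.3163 → θ = 18.44°; offset = 21.6·tan 18.44° = 7.201 m.
Σ offsets = 11.590 m.

11.6 m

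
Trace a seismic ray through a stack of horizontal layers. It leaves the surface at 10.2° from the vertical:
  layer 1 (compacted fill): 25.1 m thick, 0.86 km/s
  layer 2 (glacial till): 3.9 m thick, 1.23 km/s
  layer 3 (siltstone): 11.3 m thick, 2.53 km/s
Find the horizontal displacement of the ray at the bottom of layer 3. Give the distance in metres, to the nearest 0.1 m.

12.4 m

Apply Snell's law at each interface; in layer i the horizontal offset is hᵢ·tan θᵢ.
Layer 1: θ = 10.20°; offset = 25.1·tan 10.20° = 4.516 m.
Layer 2: sin θ = 1.23·sin 10.2°/0.86 = 0.2533, θ = 14.67°; offset = 3.9·tan 14.67° = 1.021 m.
Layer 3: sin θ = 2.53·sin 10.2°/0.86 = 0.5210, θ = 31.40°; offset = 11.3·tan 31.40° = 6.897 m.
Σ offsets = 12.434 m.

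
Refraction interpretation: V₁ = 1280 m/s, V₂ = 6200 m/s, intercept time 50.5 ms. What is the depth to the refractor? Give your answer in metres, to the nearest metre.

33 m

h = tᵢ·V₁·V₂ / (2·√(V₂²−V₁²)).
√(V₂²−V₁²) = √(6200² − 1280²) = 6066.4 m/s.
h = 0.0505 s × 1280 × 6200 / (2 × 6066.4) = 33.03 m.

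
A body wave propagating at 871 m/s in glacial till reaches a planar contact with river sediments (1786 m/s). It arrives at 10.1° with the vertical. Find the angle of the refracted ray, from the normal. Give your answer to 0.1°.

21.1°

sin θ₁/V₁ = sin θ₂/V₂ ⇒ sin θ₂ = 1786·sin 10.1°/871 = 1786·0.1754/871 = 0.3596.
θ₂ = sin⁻¹(0.3596) = 21.08° (from vertical).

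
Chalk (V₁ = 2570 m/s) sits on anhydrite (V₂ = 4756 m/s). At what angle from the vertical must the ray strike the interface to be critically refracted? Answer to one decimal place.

32.7°

At critical incidence the refracted ray runs along the interface (θ₂ = 90°), so sin θ_c = V₁/V₂.
θ_c = arcsin(2570/4756) = arcsin 0.5404 = 32.71°.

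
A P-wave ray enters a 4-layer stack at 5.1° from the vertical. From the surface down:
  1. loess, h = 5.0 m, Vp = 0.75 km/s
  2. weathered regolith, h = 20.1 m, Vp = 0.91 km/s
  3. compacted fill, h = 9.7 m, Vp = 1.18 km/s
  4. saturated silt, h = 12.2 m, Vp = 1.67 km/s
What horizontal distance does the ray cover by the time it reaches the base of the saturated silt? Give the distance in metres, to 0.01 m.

6.46 m

Apply Snell's law at each interface; in layer i the horizontal offset is hᵢ·tan θᵢ.
Layer 1: θ = 5.10°; offset = 5.0·tan 5.10° = 0.4462 m.
Layer 2: sin θ = 0.91·sin 5.1°/0.75 = 0.1079, θ = 6.19°; offset = 20.1·tan 6.19° = 2.1807 m.
Layer 3: sin θ = 1.18·sin 5.1°/0.75 = 0.1399, θ = 8.04°; offset = 9.7·tan 8.04° = 1.3701 m.
Layer 4: sin θ = 1.67·sin 5.1°/0.75 = 0.1979, θ = 11.42°; offset = 12.2·tan 11.42° = 2.4636 m.
Σ offsets = 6.4606 m.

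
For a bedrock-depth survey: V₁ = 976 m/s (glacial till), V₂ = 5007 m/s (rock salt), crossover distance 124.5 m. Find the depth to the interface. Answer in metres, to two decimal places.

h = (x_cross/2)·√((V₂−V₁)/(V₂+V₁)).
(V₂−V₁)/(V₂+V₁) = (5007−976)/(5007+976) = 0.6737; √ = 0.8208.
h = (124.5/2)·0.8208 = 51.10 m.

51.10 m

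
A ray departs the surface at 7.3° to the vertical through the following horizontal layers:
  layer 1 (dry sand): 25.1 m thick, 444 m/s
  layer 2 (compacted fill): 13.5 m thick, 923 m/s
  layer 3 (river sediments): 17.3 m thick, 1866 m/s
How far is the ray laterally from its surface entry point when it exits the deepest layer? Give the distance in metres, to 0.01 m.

17.84 m

Apply Snell's law at each interface; in layer i the horizontal offset is hᵢ·tan θᵢ.
Layer 1: θ = 7.30°; offset = 25.1·tan 7.30° = 3.2154 m.
Layer 2: sin θ = 923·sin 7.3°/444 = 0.2641, θ = 15.32°; offset = 13.5·tan 15.32° = 3.6973 m.
Layer 3: sin θ = 1866·sin 7.3°/444 = 0.5340, θ = 32.28°; offset = 17.3·tan 32.28° = 10.9269 m.
Summing the layer offsets gives 17.8396 m.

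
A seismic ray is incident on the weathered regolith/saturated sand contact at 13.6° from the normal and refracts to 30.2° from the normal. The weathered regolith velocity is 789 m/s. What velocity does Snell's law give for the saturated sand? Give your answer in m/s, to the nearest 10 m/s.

1690 m/s

Snell's law: sin 13.6°/V₁ = sin 30.2°/V₂.
V₂ = V₁·sin 30.2°/sin 13.6° = 789 × 2.1392 = 1687.84 m/s.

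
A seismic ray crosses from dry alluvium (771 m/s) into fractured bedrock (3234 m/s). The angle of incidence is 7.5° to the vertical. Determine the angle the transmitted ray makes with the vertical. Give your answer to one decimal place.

Snell's law: sin θ₂ = (V₂/V₁)·sin θ₁ = (3234/771)·sin 7.5° = 0.5475.
θ₂ = arcsin 0.5475 = 33.20° from the normal.

33.2°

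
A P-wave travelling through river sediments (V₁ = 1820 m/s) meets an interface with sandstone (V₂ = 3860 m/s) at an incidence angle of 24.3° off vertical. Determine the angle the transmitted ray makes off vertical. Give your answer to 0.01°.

Snell's law: sin θ₂ = (V₂/V₁)·sin θ₁ = (3860/1820)·sin 24.3° = 0.8728.
θ₂ = arcsin 0.8728 = 60.78° from the normal.

60.78°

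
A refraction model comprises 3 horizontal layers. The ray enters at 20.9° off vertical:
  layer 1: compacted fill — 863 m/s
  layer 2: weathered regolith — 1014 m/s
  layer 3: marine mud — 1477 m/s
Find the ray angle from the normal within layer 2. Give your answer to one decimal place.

Snell's law across each interface conserves sin θ / V, so sin θ_2 = V_2·sin θ₁/V₁.
sin θ_2 = 1014 × sin 20.9° / 863 = 0.4192.
θ_2 = arcsin 0.4192 = 24.78°.

24.8°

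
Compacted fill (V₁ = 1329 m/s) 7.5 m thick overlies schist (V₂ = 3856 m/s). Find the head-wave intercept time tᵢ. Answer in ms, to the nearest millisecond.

tᵢ = 2h·√(V₂²−V₁²)/(V₁V₂).
√(V₂²−V₁²) = √(3856²−1329²) = 3619.7 m/s.
tᵢ = 2·7.5·3619.7/(1329·3856) = 0.01060 s.

11 ms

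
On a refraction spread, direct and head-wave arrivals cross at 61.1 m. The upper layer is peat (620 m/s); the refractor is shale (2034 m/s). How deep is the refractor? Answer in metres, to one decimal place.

22.3 m

x_cross = 2h·√((V₂+V₁)/(V₂−V₁)) → h = x_cross / (2·√((V₂+V₁)/(V₂−V₁))).
√((V₂+V₁)/(V₂−V₁)) = √((2034+620)/(2034−620)) = 1.3700.
h = 61.1 / (2·1.3700) = 22.30 m.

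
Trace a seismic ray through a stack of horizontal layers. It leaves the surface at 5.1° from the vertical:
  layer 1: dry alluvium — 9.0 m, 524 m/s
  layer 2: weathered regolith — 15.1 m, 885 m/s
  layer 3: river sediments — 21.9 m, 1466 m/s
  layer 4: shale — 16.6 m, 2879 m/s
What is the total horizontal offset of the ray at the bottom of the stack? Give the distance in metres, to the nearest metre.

18 m

Apply Snell's law at each interface; in layer i the horizontal offset is hᵢ·tan θᵢ.
Layer 1: θ = 5.10°; offset = 9.0·tan 5.10° = 0.803 m.
Layer 2: sin θ = 885·sin 5.1°/524 = 0.1501, θ = 8.63°; offset = 15.1·tan 8.63° = 2.293 m.
Layer 3: sin θ = 1466·sin 5.1°/524 = 0.2487, θ = 14.40°; offset = 21.9·tan 14.40° = 5.623 m.
Layer 4: sin θ = 2879·sin 5.1°/524 = 0.4884, θ = 29.24°; offset = 16.6·tan 29.24° = 9.291 m.
Summing the layer offsets gives 18.011 m.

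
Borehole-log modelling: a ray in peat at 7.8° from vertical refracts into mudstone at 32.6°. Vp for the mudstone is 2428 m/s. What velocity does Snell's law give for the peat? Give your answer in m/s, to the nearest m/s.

612 m/s

Snell's law: sin 7.8°/V₁ = sin 32.6°/V₂.
V₁ = V₂·sin 7.8°/sin 32.6° = 2428 × 0.2519 = 611.61 m/s.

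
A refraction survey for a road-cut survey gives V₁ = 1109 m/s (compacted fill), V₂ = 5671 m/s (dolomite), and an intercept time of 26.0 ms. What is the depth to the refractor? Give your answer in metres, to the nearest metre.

15 m

θ_c = arcsin(1109/5671) = 11.28°; cos θ_c = 0.9807.
tᵢ = 2h cos θ_c/V₁ ⇒ h = tᵢ·V₁/(2 cos θ_c) = 0.026·1109/(2·0.9807) = 14.70 m.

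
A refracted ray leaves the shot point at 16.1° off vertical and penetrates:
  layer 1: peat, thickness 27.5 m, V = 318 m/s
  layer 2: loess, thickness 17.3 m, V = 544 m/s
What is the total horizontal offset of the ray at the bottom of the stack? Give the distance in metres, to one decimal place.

17.3 m

Ray parameter p = sin 16.1° / 318 m/s = 8.7206e-04 s/m.
Layer 1: θ = 16.10°; offset = 27.5·tan 16.10° = 7.937 m.
Layer 2: sin θ = p·544 = 0.4744 → θ = 28.32°; offset = 17.3·tan 28.32° = 9.323 m.
Σ offsets = 17.260 m.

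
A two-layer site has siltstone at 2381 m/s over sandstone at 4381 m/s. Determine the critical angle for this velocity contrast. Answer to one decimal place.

At critical incidence the refracted ray runs along the interface (θ₂ = 90°), so sin θ_c = V₁/V₂.
θ_c = arcsin(2381/4381) = arcsin 0.5435 = 32.92°.

32.9°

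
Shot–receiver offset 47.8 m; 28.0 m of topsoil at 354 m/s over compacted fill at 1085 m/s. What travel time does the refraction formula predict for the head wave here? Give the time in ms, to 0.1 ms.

θ_c = arcsin(V₁/V₂) = arcsin(354/1085) = 19.04°, cos θ_c = 0.9453.
Intercept time tᵢ = 2h cos θ_c / V₁ = 2·28.0·0.9453/354 = 0.14954 s.
t = x/V₂ + tᵢ = 47.8/1085 + 0.14954 = 0.19359 s.

193.6 ms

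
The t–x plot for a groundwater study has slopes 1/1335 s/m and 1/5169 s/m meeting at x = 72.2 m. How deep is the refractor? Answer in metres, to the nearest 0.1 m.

h = (x_cross/2)·√((V₂−V₁)/(V₂+V₁)).
(V₂−V₁)/(V₂+V₁) = (5169−1335)/(5169+1335) = 0.5895; √ = 0.7678.
h = (72.2/2)·0.7678 = 27.72 m.

27.7 m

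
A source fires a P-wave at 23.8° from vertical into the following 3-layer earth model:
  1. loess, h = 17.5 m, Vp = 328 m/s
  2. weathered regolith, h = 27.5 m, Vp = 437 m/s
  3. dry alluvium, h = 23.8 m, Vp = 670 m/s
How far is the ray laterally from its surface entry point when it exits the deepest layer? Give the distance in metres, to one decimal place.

p = sin θ₁/V₁ = sin 23.8°/328 = 1.2303e-03 s/m is conserved through the stack.
Layer 1: θ = 23.80°; offset = 17.5·tan 23.80° = 7.718 m.
Layer 2: sin θ = p·437 = 0.5377 → θ = 32.52°; offset = 27.5·tan 32.52° = 17.536 m.
Layer 3: sin θ = p·670 = 0.8243 → θ = 55.52°; offset = 23.8·tan 55.52° = 34.654 m.
Summing the layer offsets gives 59.908 m.

59.9 m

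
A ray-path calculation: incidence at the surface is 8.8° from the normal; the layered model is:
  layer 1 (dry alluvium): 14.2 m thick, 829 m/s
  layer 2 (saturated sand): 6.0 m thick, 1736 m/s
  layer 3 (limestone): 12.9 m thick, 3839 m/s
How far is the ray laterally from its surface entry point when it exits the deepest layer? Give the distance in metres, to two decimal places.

p = sin θ₁/V₁ = sin 8.8°/829 = 1.8454e-04 s/m is conserved through the stack.
Layer 1: θ = 8.80°; offset = 14.2·tan 8.80° = 2.1983 m.
Layer 2: sin θ = p·1736 = 0.3204 → θ = 18.69°; offset = 6.0·tan 18.69° = 2.0291 m.
Layer 3: sin θ = p·3839 = 0.7085 → θ = 45.11°; offset = 12.9·tan 45.11° = 12.9495 m.
Σ offsets = 17.1769 m.

17.18 m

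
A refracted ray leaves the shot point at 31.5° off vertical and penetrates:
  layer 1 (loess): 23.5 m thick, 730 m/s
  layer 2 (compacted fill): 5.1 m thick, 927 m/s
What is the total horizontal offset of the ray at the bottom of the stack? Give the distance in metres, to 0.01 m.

18.92 m

Apply Snell's law at each interface; in layer i the horizontal offset is hᵢ·tan θᵢ.
Layer 1: θ = 31.50°; offset = 23.5·tan 31.50° = 14.4008 m.
Layer 2: sin θ = 927·sin 31.5°/730 = 0.6635, θ = 41.57°; offset = 5.1·tan 41.57° = 4.5228 m.
Total horizontal offset = 18.9236 m.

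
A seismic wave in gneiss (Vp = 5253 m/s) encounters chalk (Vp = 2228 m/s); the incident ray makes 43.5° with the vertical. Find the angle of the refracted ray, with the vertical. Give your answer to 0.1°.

17.0°

Snell's law: sin θ₂ = (V₂/V₁)·sin θ₁ = (2228/5253)·sin 43.5° = 0.2920.
θ₂ = sin⁻¹(0.2920) = 16.98° (from vertical).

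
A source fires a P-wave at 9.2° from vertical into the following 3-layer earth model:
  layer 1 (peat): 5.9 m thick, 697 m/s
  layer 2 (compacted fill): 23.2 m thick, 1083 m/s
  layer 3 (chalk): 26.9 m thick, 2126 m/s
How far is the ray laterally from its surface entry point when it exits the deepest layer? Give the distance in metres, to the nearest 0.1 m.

p = sin θ₁/V₁ = sin 9.2°/697 = 2.2938e-04 s/m is conserved through the stack.
Layer 1: θ = 9.20°; offset = 5.9·tan 9.20° = 0.956 m.
Layer 2: sin θ = p·1083 = 0.2484 → θ = 14.38°; offset = 23.2·tan 14.38° = 5.950 m.
Layer 3: sin θ = p·2126 = 0.4877 → θ = 29.19°; offset = 26.9·tan 29.19° = 15.026 m.
Summing the layer offsets gives 21.932 m.

21.9 m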